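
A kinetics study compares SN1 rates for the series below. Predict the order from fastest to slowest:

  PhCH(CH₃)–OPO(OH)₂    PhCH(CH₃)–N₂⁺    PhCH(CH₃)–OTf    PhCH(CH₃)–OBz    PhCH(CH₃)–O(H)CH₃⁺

Same R in every case — rank the leaving groups.
A good leaving group is a weak base: the lower the pKₐ of its conjugate acid, the more readily it departs.
PhCH(CH₃)–N₂⁺ loses N₂: no meaningful conjugate acid; N₂ departs as an exceptionally stable neutral molecule
PhCH(CH₃)–OTf loses OTf⁻: pKₐ(CF₃SO₃H (triflic acid)) ≈ -14
PhCH(CH₃)–O(H)CH₃⁺ loses R'OH: pKₐ(R'OH₂⁺) ≈ -2.4
PhCH(CH₃)–OPO(OH)₂ loses H₂PO₄⁻: pKₐ(H₃PO₄) ≈ 2.1
PhCH(CH₃)–OBz loses PhCOO⁻: pKₐ(C₆H₅COOH) ≈ 4.2

PhCH(CH₃)–N₂⁺ > PhCH(CH₃)–OTf > PhCH(CH₃)–O(H)CH₃⁺ > PhCH(CH₃)–OPO(OH)₂ > PhCH(CH₃)–OBz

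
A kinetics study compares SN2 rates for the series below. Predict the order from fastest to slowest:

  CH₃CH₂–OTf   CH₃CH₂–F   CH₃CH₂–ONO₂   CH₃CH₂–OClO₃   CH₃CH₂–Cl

The skeletons are identical, so relative rate is governed entirely by leaving-group ability.
The more stable X⁻ (or X) is on its own — i.e. the weaker a base it is — the better a leaving group it makes.
CH₃CH₂–OTf loses OTf⁻: pKₐ(CF₃SO₃H (triflic acid)) ≈ -14
CH₃CH₂–OClO₃ loses ClO₄⁻: pKₐ(HClO₄) ≈ -10
CH₃CH₂–Cl loses Cl⁻: pKₐ(HCl) ≈ -7
CH₃CH₂–ONO₂ loses NO₃⁻: pKₐ(HNO₃) ≈ -1.3
CH₃CH₂–F loses F⁻: pKₐ(HF) ≈ 3.2

CH₃CH₂–OTf > CH₃CH₂–OClO₃ > CH₃CH₂–Cl > CH₃CH₂–ONO₂ > CH₃CH₂–F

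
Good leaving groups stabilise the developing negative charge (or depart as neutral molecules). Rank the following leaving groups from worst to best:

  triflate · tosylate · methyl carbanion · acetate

methyl carbanion < acetate < tosylate < triflate

A good leaving group is a weak base: the lower the pKₐ of its conjugate acid, the more readily it departs.
triflate: pKₐ(CF₃SO₃H (triflic acid)) ≈ -14
tosylate: pKₐ(p-CH₃C₆H₄SO₃H (TsOH)) ≈ -2.8
acetate: pKₐ(CH₃COOH) ≈ 4.8
methyl carbanion: pKₐ(CH₄) ≈ 48
Listed from poorest to best leaving group as asked.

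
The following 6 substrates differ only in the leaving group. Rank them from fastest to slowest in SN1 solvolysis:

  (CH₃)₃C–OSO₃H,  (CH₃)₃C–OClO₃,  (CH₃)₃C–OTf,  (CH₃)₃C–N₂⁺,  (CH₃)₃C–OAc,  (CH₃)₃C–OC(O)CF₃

(CH₃)₃C–N₂⁺ > (CH₃)₃C–OTf > (CH₃)₃C–OClO₃ > (CH₃)₃C–OSO₃H > (CH₃)₃C–OC(O)CF₃ > (CH₃)₃C–OAc

With the same alkyl group throughout, only the leaving group differentiates the rates.
Leaving-group ability tracks the stability of the departed species; conjugate-acid pKₐ is the usual yardstick (lower pKₐ → better LG).
(CH₃)₃C–N₂⁺ loses N₂: no meaningful conjugate acid; N₂ departs as an exceptionally stable neutral molecule
(CH₃)₃C–OTf loses OTf⁻: pKₐ(CF₃SO₃H (triflic acid)) ≈ -14
(CH₃)₃C–OClO₃ loses ClO₄⁻: pKₐ(HClO₄) ≈ -10
(CH₃)₃C–OSO₃H loses HSO₄⁻: pKₐ(H₂SO₄) ≈ -3
(CH₃)₃C–OC(O)CF₃ loses CF₃COO⁻: pKₐ(CF₃COOH) ≈ 0.2
(CH₃)₃C–OAc loses AcO⁻: pKₐ(CH₃COOH) ≈ 4.8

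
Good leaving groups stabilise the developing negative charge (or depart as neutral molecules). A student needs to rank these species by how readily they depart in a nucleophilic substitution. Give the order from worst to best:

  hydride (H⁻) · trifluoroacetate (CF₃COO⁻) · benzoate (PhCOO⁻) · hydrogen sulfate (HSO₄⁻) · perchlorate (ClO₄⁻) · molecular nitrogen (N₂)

hydride (H⁻) < benzoate (PhCOO⁻) < trifluoroacetate (CF₃COO⁻) < hydrogen sulfate (HSO₄⁻) < perchlorate (ClO₄⁻) < molecular nitrogen (N₂)

Leaving-group ability tracks the stability of the departed species; conjugate-acid pKₐ is the usual yardstick (lower pKₐ → better LG).
molecular nitrogen (N₂): no meaningful conjugate acid; N₂ departs as an exceptionally stable neutral molecule
perchlorate (ClO₄⁻): pKₐ(HClO₄) ≈ -10 — extremely weak base; rarely used for safety reasons
hydrogen sulfate (HSO₄⁻): pKₐ(H₂SO₄) ≈ -3 — conjugate base of a strong mineral acid
trifluoroacetate (CF₃COO⁻): pKₐ(CF₃COOH) ≈ 0.2
benzoate (PhCOO⁻): pKₐ(C₆H₅COOH) ≈ 4.2
hydride (H⁻): pKₐ(H₂) ≈ 36
The question asks for worst first, so the sequence is read in increasing leaving-group ability.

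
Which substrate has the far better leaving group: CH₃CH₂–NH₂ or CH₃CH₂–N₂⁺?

CH₃CH₂–N₂⁺

From CH₃CH₂–NH₂ the departing group would be NH₂⁻ (pKₐ(NH₃) ≈ 38). Extremely strong base; never a leaving group.
From CH₃CH₂–N₂⁺ the leaving group is N₂ (no meaningful conjugate acid; N₂ departs as an exceptionally stable neutral molecule).
(In practice CH₃CH₂–N₂⁺ is made from CH₃CH₂–NH₂ by diazotisation (NaNO₂ / HCl, 0 °C), generating a diazonium salt that expels N₂.)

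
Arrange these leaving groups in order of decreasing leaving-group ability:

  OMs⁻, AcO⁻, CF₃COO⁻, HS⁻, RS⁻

OMs⁻ > CF₃COO⁻ > AcO⁻ > HS⁻ > RS⁻

Rank by basicity of the departing species: weakest base leaves most easily.
OMs⁻: pKₐ(CH₃SO₃H (MsOH)) ≈ -1.9
CF₃COO⁻: pKₐ(CF₃COOH) ≈ 0.2
AcO⁻: pKₐ(CH₃COOH) ≈ 4.8
HS⁻: pKₐ(H₂S) ≈ 7
RS⁻: pKₐ(RSH (a thiol)) ≈ 10.5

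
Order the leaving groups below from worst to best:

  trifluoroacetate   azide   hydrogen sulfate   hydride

hydride < azide < trifluoroacetate < hydrogen sulfate

Rank by basicity of the departing species: weakest base leaves most easily.
hydrogen sulfate: pKₐ(H₂SO₄) ≈ -3
trifluoroacetate: pKₐ(CF₃COOH) ≈ 0.2
azide: pKₐ(HN₃) ≈ 4.7
hydride: pKₐ(H₂) ≈ 36
Reversing gives the worst-to-best order requested.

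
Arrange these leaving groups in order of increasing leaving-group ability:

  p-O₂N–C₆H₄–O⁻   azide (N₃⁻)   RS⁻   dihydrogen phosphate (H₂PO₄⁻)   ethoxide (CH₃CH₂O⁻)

Leaving-group ability tracks the stability of the departed species; conjugate-acid pKₐ is the usual yardstick (lower pKₐ → better LG).
dihydrogen phosphate (H₂PO₄⁻): pKₐ(H₃PO₄) ≈ 2.1
azide (N₃⁻): pKₐ(HN₃) ≈ 4.7
p-O₂N–C₆H₄–O⁻: pKₐ(p-nitrophenol) ≈ 7.2
RS⁻: pKₐ(RSH (a thiol)) ≈ 10.5 — moderately basic; rarely leaves without activation
ethoxide (CH₃CH₂O⁻): pKₐ(CH₃CH₂OH) ≈ 16
Reversing gives the worst-to-best order requested.

ethoxide (CH₃CH₂O⁻) < RS⁻ < p-O₂N–C₆H₄–O⁻ < azide (N₃⁻) < dihydrogen phosphate (H₂PO₄⁻)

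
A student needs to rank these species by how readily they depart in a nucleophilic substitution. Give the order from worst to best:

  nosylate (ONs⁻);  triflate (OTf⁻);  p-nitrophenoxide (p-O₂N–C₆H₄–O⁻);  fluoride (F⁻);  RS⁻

RS⁻ < p-nitrophenoxide (p-O₂N–C₆H₄–O⁻) < fluoride (F⁻) < nosylate (ONs⁻) < triflate (OTf⁻)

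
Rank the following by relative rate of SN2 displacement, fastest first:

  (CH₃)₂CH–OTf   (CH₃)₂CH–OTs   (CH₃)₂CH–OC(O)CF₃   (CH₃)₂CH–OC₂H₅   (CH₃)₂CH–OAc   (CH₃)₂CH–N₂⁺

Same R in every case — rank the leaving groups.
A good leaving group is a weak base: the lower the pKₐ of its conjugate acid, the more readily it departs.
(CH₃)₂CH–N₂⁺ loses N₂: no meaningful conjugate acid; N₂ departs as an exceptionally stable neutral molecule
(CH₃)₂CH–OTf loses OTf⁻: pKₐ(CF₃SO₃H (triflic acid)) ≈ -14
(CH₃)₂CH–OTs loses OTs⁻: pKₐ(p-CH₃C₆H₄SO₃H (TsOH)) ≈ -2.8
(CH₃)₂CH–OC(O)CF₃ loses CF₃COO⁻: pKₐ(CF₃COOH) ≈ 0.2
(CH₃)₂CH–OAc loses AcO⁻: pKₐ(CH₃COOH) ≈ 4.8
(CH₃)₂CH–OC₂H₅ loses CH₃CH₂O⁻: pKₐ(CH₃CH₂OH) ≈ 16

(CH₃)₂CH–N₂⁺ > (CH₃)₂CH–OTf > (CH₃)₂CH–OTs > (CH₃)₂CH–OC(O)CF₃ > (CH₃)₂CH–OAc > (CH₃)₂CH–OC₂H₅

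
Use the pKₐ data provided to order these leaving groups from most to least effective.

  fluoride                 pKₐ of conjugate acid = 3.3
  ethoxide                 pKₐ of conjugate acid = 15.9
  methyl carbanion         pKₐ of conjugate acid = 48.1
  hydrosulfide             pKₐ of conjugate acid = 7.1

fluoride > hydrosulfide > ethoxide > methyl carbanion

Lower conjugate-acid pKₐ ⇒ weaker base ⇒ better leaving group.
Sorting by the given values: fluoride (3.3), hydrosulfide (7.1), ethoxide (15.9), methyl carbanion (48.1).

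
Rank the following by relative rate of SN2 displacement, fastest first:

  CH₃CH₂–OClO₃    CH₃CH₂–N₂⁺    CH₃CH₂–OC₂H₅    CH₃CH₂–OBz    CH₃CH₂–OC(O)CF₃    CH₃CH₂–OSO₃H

CH₃CH₂–N₂⁺ > CH₃CH₂–OClO₃ > CH₃CH₂–OSO₃H > CH₃CH₂–OC(O)CF₃ > CH₃CH₂–OBz > CH₃CH₂–OC₂H₅

The skeletons are identical, so relative rate is governed entirely by leaving-group ability.
Rank by basicity of the departing species: weakest base leaves most easily.
CH₃CH₂–N₂⁺ loses N₂: no meaningful conjugate acid; N₂ departs as an exceptionally stable neutral molecule
CH₃CH₂–OClO₃ loses ClO₄⁻: pKₐ(HClO₄) ≈ -10
CH₃CH₂–OSO₃H loses HSO₄⁻: pKₐ(H₂SO₄) ≈ -3
CH₃CH₂–OC(O)CF₃ loses CF₃COO⁻: pKₐ(CF₃COOH) ≈ 0.2
CH₃CH₂–OBz loses PhCOO⁻: pKₐ(C₆H₅COOH) ≈ 4.2
CH₃CH₂–OC₂H₅ loses CH₃CH₂O⁻: pKₐ(CH₃CH₂OH) ≈ 16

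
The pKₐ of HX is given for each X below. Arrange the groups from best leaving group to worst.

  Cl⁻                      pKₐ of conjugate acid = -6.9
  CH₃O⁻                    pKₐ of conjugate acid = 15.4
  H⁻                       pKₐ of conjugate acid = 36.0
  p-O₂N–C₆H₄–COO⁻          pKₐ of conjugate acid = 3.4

Lower conjugate-acid pKₐ ⇒ weaker base ⇒ better leaving group.
Sorting by the given values: Cl⁻ (-6.9), p-O₂N–C₆H₄–COO⁻ (3.4), CH₃O⁻ (15.4), H⁻ (36.0).

Cl⁻ > p-O₂N–C₆H₄–COO⁻ > CH₃O⁻ > H⁻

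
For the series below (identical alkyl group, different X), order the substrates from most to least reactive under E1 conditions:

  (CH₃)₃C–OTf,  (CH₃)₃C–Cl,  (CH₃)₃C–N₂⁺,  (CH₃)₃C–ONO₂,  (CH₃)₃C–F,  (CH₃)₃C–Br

Same R in every case — rank the leaving groups.
The more stable X⁻ (or X) is on its own — i.e. the weaker a base it is — the better a leaving group it makes.
(CH₃)₃C–N₂⁺ loses N₂: no meaningful conjugate acid; N₂ departs as an exceptionally stable neutral molecule
(CH₃)₃C–OTf loses OTf⁻: pKₐ(CF₃SO₃H (triflic acid)) ≈ -14
(CH₃)₃C–Br loses Br⁻: pKₐ(HBr) ≈ -9
(CH₃)₃C–Cl loses Cl⁻: pKₐ(HCl) ≈ -7
(CH₃)₃C–ONO₂ loses NO₃⁻: pKₐ(HNO₃) ≈ -1.3
(CH₃)₃C–F loses F⁻: pKₐ(HF) ≈ 3.2

(CH₃)₃C–N₂⁺ > (CH₃)₃C–OTf > (CH₃)₃C–Br > (CH₃)₃C–Cl > (CH₃)₃C–ONO₂ > (CH₃)₃C–F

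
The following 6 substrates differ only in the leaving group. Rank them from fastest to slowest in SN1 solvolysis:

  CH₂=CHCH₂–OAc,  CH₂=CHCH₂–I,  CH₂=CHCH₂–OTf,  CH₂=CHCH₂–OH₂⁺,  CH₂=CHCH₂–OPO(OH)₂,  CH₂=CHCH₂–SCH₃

With the same alkyl group throughout, only the leaving group differentiates the rates.
A good leaving group is a weak base: the lower the pKₐ of its conjugate acid, the more readily it departs.
CH₂=CHCH₂–OTf loses OTf⁻: pKₐ(CF₃SO₃H (triflic acid)) ≈ -14
CH₂=CHCH₂–I loses I⁻: pKₐ(HI) ≈ -10
CH₂=CHCH₂–OH₂⁺ loses H₂O: pKₐ(H₃O⁺) ≈ -1.7
CH₂=CHCH₂–OPO(OH)₂ loses H₂PO₄⁻: pKₐ(H₃PO₄) ≈ 2.1
CH₂=CHCH₂–OAc loses AcO⁻: pKₐ(CH₃COOH) ≈ 4.8
CH₂=CHCH₂–SCH₃ loses RS⁻: pKₐ(RSH (a thiol)) ≈ 10.5

CH₂=CHCH₂–OTf > CH₂=CHCH₂–I > CH₂=CHCH₂–OH₂⁺ > CH₂=CHCH₂–OPO(OH)₂ > CH₂=CHCH₂–OAc > CH₂=CHCH₂–SCH₃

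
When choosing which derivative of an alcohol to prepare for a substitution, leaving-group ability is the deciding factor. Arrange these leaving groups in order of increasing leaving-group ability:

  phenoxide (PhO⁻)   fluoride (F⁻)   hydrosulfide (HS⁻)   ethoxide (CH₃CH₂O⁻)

Leaving-group ability tracks the stability of the departed species; conjugate-acid pKₐ is the usual yardstick (lower pKₐ → better LG).
fluoride (F⁻): pKₐ(HF) ≈ 3.2
hydrosulfide (HS⁻): pKₐ(H₂S) ≈ 7
phenoxide (PhO⁻): pKₐ(C₆H₅OH (phenol)) ≈ 10
ethoxide (CH₃CH₂O⁻): pKₐ(CH₃CH₂OH) ≈ 16
The question asks for worst first, so the sequence is read in increasing leaving-group ability.

ethoxide (CH₃CH₂O⁻) < phenoxide (PhO⁻) < hydrosulfide (HS⁻) < fluoride (F⁻)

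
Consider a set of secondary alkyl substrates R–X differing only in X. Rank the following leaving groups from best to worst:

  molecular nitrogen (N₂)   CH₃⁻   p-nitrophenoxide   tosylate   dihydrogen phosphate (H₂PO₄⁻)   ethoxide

molecular nitrogen (N₂) > tosylate > dihydrogen phosphate (H₂PO₄⁻) > p-nitrophenoxide > ethoxide > CH₃⁻

molecular nitrogen (N₂): no meaningful conjugate acid; N₂ departs as an exceptionally stable neutral molecule
tosylate: pKₐ(p-CH₃C₆H₄SO₃H (TsOH)) ≈ -2.8 — resonance-delocalised arenesulfonate
dihydrogen phosphate (H₂PO₄⁻): pKₐ(H₃PO₄) ≈ 2.1
p-nitrophenoxide: pKₐ(p-nitrophenol) ≈ 7.2
ethoxide: pKₐ(CH₃CH₂OH) ≈ 16 — strong base; alkoxides do not leave unassisted
CH₃⁻: pKₐ(CH₄) ≈ 48 — unstabilised carbanion; the worst conceivable leaving group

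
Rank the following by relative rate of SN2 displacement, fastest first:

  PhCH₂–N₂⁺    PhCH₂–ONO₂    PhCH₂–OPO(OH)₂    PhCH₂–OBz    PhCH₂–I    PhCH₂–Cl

PhCH₂–N₂⁺ > PhCH₂–I > PhCH₂–Cl > PhCH₂–ONO₂ > PhCH₂–OPO(OH)₂ > PhCH₂–OBz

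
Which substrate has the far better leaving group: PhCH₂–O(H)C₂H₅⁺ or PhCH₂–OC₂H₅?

From PhCH₂–OC₂H₅ the departing group would be CH₃CH₂O⁻ (pKₐ(CH₃CH₂OH) ≈ 16). Strong base; alkoxides do not leave unassisted.
From PhCH₂–O(H)C₂H₅⁺ the leaving group is R'OH (pKₐ(R'OH₂⁺) ≈ -2.4). Neutral; leaves from a protonated ether (an oxonium ion, R–O(H)R'⁺).
(In practice PhCH₂–O(H)C₂H₅⁺ is made from PhCH₂–OC₂H₅ by protonation with concentrated HBr, allowing neutral ethanol, rather than ethoxide, to depart.)

PhCH₂–O(H)C₂H₅⁺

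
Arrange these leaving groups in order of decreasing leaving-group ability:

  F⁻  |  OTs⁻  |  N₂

N₂ > OTs⁻ > F⁻

A good leaving group is a weak base: the lower the pKₐ of its conjugate acid, the more readily it departs.
N₂: no meaningful conjugate acid; N₂ departs as an exceptionally stable neutral molecule
OTs⁻: pKₐ(p-CH₃C₆H₄SO₃H (TsOH)) ≈ -2.8
F⁻: pKₐ(HF) ≈ 3.2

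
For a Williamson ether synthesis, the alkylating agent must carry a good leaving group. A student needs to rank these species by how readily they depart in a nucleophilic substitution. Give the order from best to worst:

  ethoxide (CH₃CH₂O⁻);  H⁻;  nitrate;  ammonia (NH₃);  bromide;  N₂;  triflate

N₂ > triflate > bromide > nitrate > ammonia (NH₃) > ethoxide (CH₃CH₂O⁻) > H⁻

A good leaving group is a weak base: the lower the pKₐ of its conjugate acid, the more readily it departs.
N₂: no meaningful conjugate acid; N₂ departs as an exceptionally stable neutral molecule
triflate: pKₐ(CF₃SO₃H (triflic acid)) ≈ -14 — charge spread over three oxygens and a CF₃ group; the premier leaving group in synthesis
bromide: pKₐ(HBr) ≈ -9
nitrate: pKₐ(HNO₃) ≈ -1.3 — resonance-delocalised over three oxygens
ammonia (NH₃): pKₐ(NH₄⁺) ≈ 9.2 — neutral but moderately basic; leaves from R–NH₃⁺
ethoxide (CH₃CH₂O⁻): pKₐ(CH₃CH₂OH) ≈ 16
H⁻: pKₐ(H₂) ≈ 36 — extremely strong base; leaves only in special hydride-transfer contexts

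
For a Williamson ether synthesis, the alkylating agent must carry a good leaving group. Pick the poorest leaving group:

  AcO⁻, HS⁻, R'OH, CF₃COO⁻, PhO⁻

Leaving-group ability tracks the stability of the departed species; conjugate-acid pKₐ is the usual yardstick (lower pKₐ → better LG).
R'OH: pKₐ(R'OH₂⁺) ≈ -2.4
CF₃COO⁻: pKₐ(CF₃COOH) ≈ 0.2
AcO⁻: pKₐ(CH₃COOH) ≈ 4.8
HS⁻: pKₐ(H₂S) ≈ 7
PhO⁻: pKₐ(C₆H₅OH (phenol)) ≈ 10

PhO⁻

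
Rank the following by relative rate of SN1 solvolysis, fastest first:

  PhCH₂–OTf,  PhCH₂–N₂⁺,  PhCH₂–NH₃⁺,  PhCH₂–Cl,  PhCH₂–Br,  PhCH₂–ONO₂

PhCH₂–N₂⁺ > PhCH₂–OTf > PhCH₂–Br > PhCH₂–Cl > PhCH₂–ONO₂ > PhCH₂–NH₃⁺

Identical carbon frameworks mean the comparison reduces to leaving-group quality.
The more stable X⁻ (or X) is on its own — i.e. the weaker a base it is — the better a leaving group it makes.
PhCH₂–N₂⁺ loses N₂: no meaningful conjugate acid; N₂ departs as an exceptionally stable neutral molecule
PhCH₂–OTf loses OTf⁻: pKₐ(CF₃SO₃H (triflic acid)) ≈ -14
PhCH₂–Br loses Br⁻: pKₐ(HBr) ≈ -9
PhCH₂–Cl loses Cl⁻: pKₐ(HCl) ≈ -7
PhCH₂–ONO₂ loses NO₃⁻: pKₐ(HNO₃) ≈ -1.3
PhCH₂–NH₃⁺ loses NH₃: pKₐ(NH₄⁺) ≈ 9.2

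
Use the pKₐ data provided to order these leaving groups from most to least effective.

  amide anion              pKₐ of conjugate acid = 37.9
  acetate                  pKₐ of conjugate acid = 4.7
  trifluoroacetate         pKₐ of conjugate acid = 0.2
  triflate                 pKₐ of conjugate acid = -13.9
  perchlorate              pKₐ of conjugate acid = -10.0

Lower conjugate-acid pKₐ ⇒ weaker base ⇒ better leaving group.
Sorting by the given values: triflate (-13.9), perchlorate (-10.0), trifluoroacetate (0.2), acetate (4.7), amide anion (37.9).

triflate > perchlorate > trifluoroacetate > acetate > amide anion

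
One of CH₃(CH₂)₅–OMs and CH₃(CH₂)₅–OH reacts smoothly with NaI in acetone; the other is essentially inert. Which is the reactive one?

From CH₃(CH₂)₅–OH the departing group would be OH⁻ (pKₐ(H₂O) ≈ 15.7). Strong base; essentially never leaves without prior activation.
From CH₃(CH₂)₅–OMs the leaving group is OMs⁻ (pKₐ(CH₃SO₃H (MsOH)) ≈ -1.9). Resonance-delocalised alkanesulfonate.
(In practice CH₃(CH₂)₅–OMs is made from CH₃(CH₂)₅–OH by treatment with MsCl / Et₃N, converting the hydroxyl into a mesylate.)

CH₃(CH₂)₅–OMs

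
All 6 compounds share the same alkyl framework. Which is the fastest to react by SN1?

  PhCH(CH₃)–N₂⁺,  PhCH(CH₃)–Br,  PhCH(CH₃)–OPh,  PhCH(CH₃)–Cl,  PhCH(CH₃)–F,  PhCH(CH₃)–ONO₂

PhCH(CH₃)–N₂⁺

Identical carbon frameworks mean the comparison reduces to leaving-group quality.
Leaving-group ability tracks the stability of the departed species; conjugate-acid pKₐ is the usual yardstick (lower pKₐ → better LG).
PhCH(CH₃)–N₂⁺ loses N₂: no meaningful conjugate acid; N₂ departs as an exceptionally stable neutral molecule
PhCH(CH₃)–Br loses Br⁻: pKₐ(HBr) ≈ -9
PhCH(CH₃)–Cl loses Cl⁻: pKₐ(HCl) ≈ -7
PhCH(CH₃)–ONO₂ loses NO₃⁻: pKₐ(HNO₃) ≈ -1.3
PhCH(CH₃)–F loses F⁻: pKₐ(HF) ≈ 3.2
PhCH(CH₃)–OPh loses PhO⁻: pKₐ(C₆H₅OH (phenol)) ≈ 10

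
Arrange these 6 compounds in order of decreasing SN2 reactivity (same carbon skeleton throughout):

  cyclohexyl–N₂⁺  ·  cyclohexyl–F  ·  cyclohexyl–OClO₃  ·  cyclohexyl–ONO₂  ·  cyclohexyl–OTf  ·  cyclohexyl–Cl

cyclohexyl–N₂⁺ > cyclohexyl–OTf > cyclohexyl–OClO₃ > cyclohexyl–Cl > cyclohexyl–ONO₂ > cyclohexyl–F

Same R in every case — rank the leaving groups.
Leaving-group ability tracks the stability of the departed species; conjugate-acid pKₐ is the usual yardstick (lower pKₐ → better LG).
cyclohexyl–N₂⁺ loses N₂: no meaningful conjugate acid; N₂ departs as an exceptionally stable neutral molecule
cyclohexyl–OTf loses OTf⁻: pKₐ(CF₃SO₃H (triflic acid)) ≈ -14
cyclohexyl–OClO₃ loses ClO₄⁻: pKₐ(HClO₄) ≈ -10
cyclohexyl–Cl loses Cl⁻: pKₐ(HCl) ≈ -7
cyclohexyl–ONO₂ loses NO₃⁻: pKₐ(HNO₃) ≈ -1.3
cyclohexyl–F loses F⁻: pKₐ(HF) ≈ 3.2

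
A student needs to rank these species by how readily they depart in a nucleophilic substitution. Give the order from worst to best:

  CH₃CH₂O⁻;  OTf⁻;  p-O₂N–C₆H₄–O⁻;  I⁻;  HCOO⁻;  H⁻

H⁻ < CH₃CH₂O⁻ < p-O₂N–C₆H₄–O⁻ < HCOO⁻ < I⁻ < OTf⁻

OTf⁻: pKₐ(CF₃SO₃H (triflic acid)) ≈ -14 — charge spread over three oxygens and a CF₃ group; the premier leaving group in synthesis
I⁻: pKₐ(HI) ≈ -10
HCOO⁻: pKₐ(HCOOH) ≈ 3.8 — resonance-stabilised carboxylate
p-O₂N–C₆H₄–O⁻: pKₐ(p-nitrophenol) ≈ 7.2
CH₃CH₂O⁻: pKₐ(CH₃CH₂OH) ≈ 16 — strong base; alkoxides do not leave unassisted
H⁻: pKₐ(H₂) ≈ 36
Listed from poorest to best leaving group as asked.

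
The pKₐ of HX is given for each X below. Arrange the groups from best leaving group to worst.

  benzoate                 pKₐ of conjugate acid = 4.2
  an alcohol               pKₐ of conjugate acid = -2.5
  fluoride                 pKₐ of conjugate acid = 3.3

Lower conjugate-acid pKₐ ⇒ weaker base ⇒ better leaving group.
Sorting by the given values: an alcohol (-2.5), fluoride (3.3), benzoate (4.2).

an alcohol > fluoride > benzoate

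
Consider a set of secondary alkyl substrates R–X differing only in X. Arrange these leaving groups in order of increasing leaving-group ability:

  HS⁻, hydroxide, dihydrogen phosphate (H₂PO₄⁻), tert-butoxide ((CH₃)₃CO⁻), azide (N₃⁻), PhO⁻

A good leaving group is a weak base: the lower the pKₐ of its conjugate acid, the more readily it departs.
dihydrogen phosphate (H₂PO₄⁻): pKₐ(H₃PO₄) ≈ 2.1
azide (N₃⁻): pKₐ(HN₃) ≈ 4.7
HS⁻: pKₐ(H₂S) ≈ 7
PhO⁻: pKₐ(C₆H₅OH (phenol)) ≈ 10
hydroxide: pKₐ(H₂O) ≈ 15.7
tert-butoxide ((CH₃)₃CO⁻): pKₐ(t-BuOH) ≈ 18
The question asks for worst first, so the sequence is read in increasing leaving-group ability.

tert-butoxide ((CH₃)₃CO⁻) < hydroxide < PhO⁻ < HS⁻ < azide (N₃⁻) < dihydrogen phosphate (H₂PO₄⁻)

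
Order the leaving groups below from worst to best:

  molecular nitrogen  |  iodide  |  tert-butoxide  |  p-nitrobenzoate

Leaving-group ability tracks the stability of the departed species; conjugate-acid pKₐ is the usual yardstick (lower pKₐ → better LG).
molecular nitrogen: no meaningful conjugate acid; N₂ departs as an exceptionally stable neutral molecule
iodide: pKₐ(HI) ≈ -10
p-nitrobenzoate: pKₐ(p-nitrobenzoic acid) ≈ 3.4
tert-butoxide: pKₐ(t-BuOH) ≈ 18
Reversing gives the worst-to-best order requested.

tert-butoxide < p-nitrobenzoate < iodide < molecular nitrogen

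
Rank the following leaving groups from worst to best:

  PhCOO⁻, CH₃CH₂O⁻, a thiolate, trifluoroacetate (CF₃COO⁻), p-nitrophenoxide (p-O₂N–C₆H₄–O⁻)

The more stable X⁻ (or X) is on its own — i.e. the weaker a base it is — the better a leaving group it makes.
trifluoroacetate (CF₃COO⁻): pKₐ(CF₃COOH) ≈ 0.2
PhCOO⁻: pKₐ(C₆H₅COOH) ≈ 4.2
p-nitrophenoxide (p-O₂N–C₆H₄–O⁻): pKₐ(p-nitrophenol) ≈ 7.2
a thiolate: pKₐ(RSH (a thiol)) ≈ 10.5
CH₃CH₂O⁻: pKₐ(CH₃CH₂OH) ≈ 16
The question asks for worst first, so the sequence is read in increasing leaving-group ability.

CH₃CH₂O⁻ < a thiolate < p-nitrophenoxide (p-O₂N–C₆H₄–O⁻) < PhCOO⁻ < trifluoroacetate (CF₃COO⁻)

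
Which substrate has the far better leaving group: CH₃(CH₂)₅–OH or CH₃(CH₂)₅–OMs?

CH₃(CH₂)₅–OMs

From CH₃(CH₂)₅–OH the departing group would be OH⁻ (pKₐ(H₂O) ≈ 15.7). Strong base; essentially never leaves without prior activation.
From CH₃(CH₂)₅–OMs the leaving group is OMs⁻ (pKₐ(CH₃SO₃H (MsOH)) ≈ -1.9). Resonance-delocalised alkanesulfonate.
(In practice CH₃(CH₂)₅–OMs is made from CH₃(CH₂)₅–OH by treatment with MsCl / Et₃N, converting the hydroxyl into a mesylate.)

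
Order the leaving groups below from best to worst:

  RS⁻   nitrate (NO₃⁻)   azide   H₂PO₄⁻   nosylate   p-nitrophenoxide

nosylate > nitrate (NO₃⁻) > H₂PO₄⁻ > azide > p-nitrophenoxide > RS⁻

Leaving-group ability tracks the stability of the departed species; conjugate-acid pKₐ is the usual yardstick (lower pKₐ → better LG).
nosylate: pKₐ(p-O₂NC₆H₄SO₃H) ≈ -3.5
nitrate (NO₃⁻): pKₐ(HNO₃) ≈ -1.3
H₂PO₄⁻: pKₐ(H₃PO₄) ≈ 2.1
azide: pKₐ(HN₃) ≈ 4.7
p-nitrophenoxide: pKₐ(p-nitrophenol) ≈ 7.2
RS⁻: pKₐ(RSH (a thiol)) ≈ 10.5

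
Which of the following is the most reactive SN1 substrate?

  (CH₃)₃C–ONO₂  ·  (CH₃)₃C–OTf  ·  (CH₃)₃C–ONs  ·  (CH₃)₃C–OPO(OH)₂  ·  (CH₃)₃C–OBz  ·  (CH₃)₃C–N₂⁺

(CH₃)₃C–N₂⁺

With the same alkyl group throughout, only the leaving group differentiates the rates.
The more stable X⁻ (or X) is on its own — i.e. the weaker a base it is — the better a leaving group it makes.
(CH₃)₃C–N₂⁺ loses N₂: no meaningful conjugate acid; N₂ departs as an exceptionally stable neutral molecule
(CH₃)₃C–OTf loses OTf⁻: pKₐ(CF₃SO₃H (triflic acid)) ≈ -14
(CH₃)₃C–ONs loses ONs⁻: pKₐ(p-O₂NC₆H₄SO₃H) ≈ -3.5
(CH₃)₃C–ONO₂ loses NO₃⁻: pKₐ(HNO₃) ≈ -1.3
(CH₃)₃C–OPO(OH)₂ loses H₂PO₄⁻: pKₐ(H₃PO₄) ≈ 2.1
(CH₃)₃C–OBz loses PhCOO⁻: pKₐ(C₆H₅COOH) ≈ 4.2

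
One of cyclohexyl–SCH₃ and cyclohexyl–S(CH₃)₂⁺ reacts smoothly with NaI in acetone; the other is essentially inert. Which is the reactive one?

cyclohexyl–S(CH₃)₂⁺

From cyclohexyl–SCH₃ the departing group would be RS⁻ (pKₐ(RSH (a thiol)) ≈ 10.5). Moderately basic; rarely leaves without activation.
From cyclohexyl–S(CH₃)₂⁺ the leaving group is SR'₂ (pKₐ(R'₂SH⁺) ≈ -7). Neutral; leaves from a sulfonium salt (R–SR'₂⁺).
(In practice cyclohexyl–S(CH₃)₂⁺ is made from cyclohexyl–SCH₃ by S-methylation with CH₃I, allowing neutral dimethyl sulfide, rather than methanethiolate, to depart.)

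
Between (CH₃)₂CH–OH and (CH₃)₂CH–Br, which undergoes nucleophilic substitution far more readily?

(CH₃)₂CH–Br

From (CH₃)₂CH–OH the departing group would be OH⁻ (pKₐ(H₂O) ≈ 15.7). Strong base; essentially never leaves without prior activation.
From (CH₃)₂CH–Br the leaving group is Br⁻ (pKₐ(HBr) ≈ -9). Weak base; good leaving group.
(In practice (CH₃)₂CH–Br is made from (CH₃)₂CH–OH by treatment with PBr₃, replacing the hydroxyl with bromide.)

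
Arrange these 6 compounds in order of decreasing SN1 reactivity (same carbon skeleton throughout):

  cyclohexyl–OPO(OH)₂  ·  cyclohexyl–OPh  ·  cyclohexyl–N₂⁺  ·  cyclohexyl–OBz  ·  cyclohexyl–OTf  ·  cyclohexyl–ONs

Identical carbon frameworks mean the comparison reduces to leaving-group quality.
Rank by basicity of the departing species: weakest base leaves most easily.
cyclohexyl–N₂⁺ loses N₂: no meaningful conjugate acid; N₂ departs as an exceptionally stable neutral molecule
cyclohexyl–OTf loses OTf⁻: pKₐ(CF₃SO₃H (triflic acid)) ≈ -14
cyclohexyl–ONs loses ONs⁻: pKₐ(p-O₂NC₆H₄SO₃H) ≈ -3.5
cyclohexyl–OPO(OH)₂ loses H₂PO₄⁻: pKₐ(H₃PO₄) ≈ 2.1
cyclohexyl–OBz loses PhCOO⁻: pKₐ(C₆H₅COOH) ≈ 4.2
cyclohexyl–OPh loses PhO⁻: pKₐ(C₆H₅OH (phenol)) ≈ 10

cyclohexyl–N₂⁺ > cyclohexyl–OTf > cyclohexyl–ONs > cyclohexyl–OPO(OH)₂ > cyclohexyl–OBz > cyclohexyl–OPh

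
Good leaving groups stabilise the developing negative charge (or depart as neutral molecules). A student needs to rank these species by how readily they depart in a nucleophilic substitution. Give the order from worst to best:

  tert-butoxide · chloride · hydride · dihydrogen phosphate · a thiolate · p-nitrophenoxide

A good leaving group is a weak base: the lower the pKₐ of its conjugate acid, the more readily it departs.
chloride: pKₐ(HCl) ≈ -7
dihydrogen phosphate: pKₐ(H₃PO₄) ≈ 2.1
p-nitrophenoxide: pKₐ(p-nitrophenol) ≈ 7.2
a thiolate: pKₐ(RSH (a thiol)) ≈ 10.5
tert-butoxide: pKₐ(t-BuOH) ≈ 18
hydride: pKₐ(H₂) ≈ 36
Listed from poorest to best leaving group as asked.

hydride < tert-butoxide < a thiolate < p-nitrophenoxide < dihydrogen phosphate < chloride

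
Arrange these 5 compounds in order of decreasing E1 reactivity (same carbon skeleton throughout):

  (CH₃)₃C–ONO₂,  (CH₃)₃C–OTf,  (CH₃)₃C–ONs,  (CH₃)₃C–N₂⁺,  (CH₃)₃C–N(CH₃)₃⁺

Identical carbon frameworks mean the comparison reduces to leaving-group quality.
Rank by basicity of the departing species: weakest base leaves most easily.
(CH₃)₃C–N₂⁺ loses N₂: no meaningful conjugate acid; N₂ departs as an exceptionally stable neutral molecule
(CH₃)₃C–OTf loses OTf⁻: pKₐ(CF₃SO₃H (triflic acid)) ≈ -14
(CH₃)₃C–ONs loses ONs⁻: pKₐ(p-O₂NC₆H₄SO₃H) ≈ -3.5
(CH₃)₃C–ONO₂ loses NO₃⁻: pKₐ(HNO₃) ≈ -1.3
(CH₃)₃C–N(CH₃)₃⁺ loses NR'₃: pKₐ(R'₃NH⁺) ≈ 10.7

(CH₃)₃C–N₂⁺ > (CH₃)₃C–OTf > (CH₃)₃C–ONs > (CH₃)₃C–ONO₂ > (CH₃)₃C–N(CH₃)₃⁺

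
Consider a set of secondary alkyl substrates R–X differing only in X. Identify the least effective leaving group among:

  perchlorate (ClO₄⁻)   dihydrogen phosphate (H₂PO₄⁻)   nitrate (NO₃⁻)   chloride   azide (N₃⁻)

azide (N₃⁻)

perchlorate (ClO₄⁻): pKₐ(HClO₄) ≈ -10
chloride: pKₐ(HCl) ≈ -7
nitrate (NO₃⁻): pKₐ(HNO₃) ≈ -1.3
dihydrogen phosphate (H₂PO₄⁻): pKₐ(H₃PO₄) ≈ 2.1
azide (N₃⁻): pKₐ(HN₃) ≈ 4.7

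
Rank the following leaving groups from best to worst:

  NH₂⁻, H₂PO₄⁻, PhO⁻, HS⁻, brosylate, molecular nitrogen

molecular nitrogen > brosylate > H₂PO₄⁻ > HS⁻ > PhO⁻ > NH₂⁻

molecular nitrogen: no meaningful conjugate acid; N₂ departs as an exceptionally stable neutral molecule
brosylate: pKₐ(p-BrC₆H₄SO₃H) ≈ -2.8 — arenesulfonate with a p-bromo substituent
H₂PO₄⁻: pKₐ(H₃PO₄) ≈ 2.1 — moderate base; biological leaving group after further activation
HS⁻: pKₐ(H₂S) ≈ 7 — larger and more polarisable than the oxygen analogue
PhO⁻: pKₐ(C₆H₅OH (phenol)) ≈ 10
NH₂⁻: pKₐ(NH₃) ≈ 38 — extremely strong base; never a leaving group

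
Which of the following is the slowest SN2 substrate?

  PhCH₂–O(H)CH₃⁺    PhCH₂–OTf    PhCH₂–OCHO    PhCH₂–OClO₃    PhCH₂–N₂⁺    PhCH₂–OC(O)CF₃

PhCH₂–OCHO

Identical carbon frameworks mean the comparison reduces to leaving-group quality.
A good leaving group is a weak base: the lower the pKₐ of its conjugate acid, the more readily it departs.
PhCH₂–N₂⁺ loses N₂: no meaningful conjugate acid; N₂ departs as an exceptionally stable neutral molecule
PhCH₂–OTf loses OTf⁻: pKₐ(CF₃SO₃H (triflic acid)) ≈ -14
PhCH₂–OClO₃ loses ClO₄⁻: pKₐ(HClO₄) ≈ -10
PhCH₂–O(H)CH₃⁺ loses R'OH: pKₐ(R'OH₂⁺) ≈ -2.4
PhCH₂–OC(O)CF₃ loses CF₃COO⁻: pKₐ(CF₃COOH) ≈ 0.2
PhCH₂–OCHO loses HCOO⁻: pKₐ(HCOOH) ≈ 3.8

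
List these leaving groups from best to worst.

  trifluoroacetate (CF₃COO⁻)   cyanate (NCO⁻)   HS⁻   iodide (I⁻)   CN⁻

iodide (I⁻): pKₐ(HI) ≈ -10
trifluoroacetate (CF₃COO⁻): pKₐ(CF₃COOH) ≈ 0.2
cyanate (NCO⁻): pKₐ(HOCN) ≈ 3.5
HS⁻: pKₐ(H₂S) ≈ 7
CN⁻: pKₐ(HCN) ≈ 9.2

iodide (I⁻) > trifluoroacetate (CF₃COO⁻) > cyanate (NCO⁻) > HS⁻ > CN⁻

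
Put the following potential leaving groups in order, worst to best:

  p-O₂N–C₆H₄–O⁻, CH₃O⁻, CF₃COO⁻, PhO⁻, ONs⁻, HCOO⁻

CH₃O⁻ < PhO⁻ < p-O₂N–C₆H₄–O⁻ < HCOO⁻ < CF₃COO⁻ < ONs⁻

The more stable X⁻ (or X) is on its own — i.e. the weaker a base it is — the better a leaving group it makes.
ONs⁻: pKₐ(p-O₂NC₆H₄SO₃H) ≈ -3.5 — p-nitro group further stabilises the sulfonate
CF₃COO⁻: pKₐ(CF₃COOH) ≈ 0.2 — strongly electron-withdrawing CF₃ stabilises the carboxylate
HCOO⁻: pKₐ(HCOOH) ≈ 3.8 — resonance-stabilised carboxylate
p-O₂N–C₆H₄–O⁻: pKₐ(p-nitrophenol) ≈ 7.2
PhO⁻: pKₐ(C₆H₅OH (phenol)) ≈ 10
CH₃O⁻: pKₐ(CH₃OH) ≈ 15.5
The question asks for worst first, so the sequence is read in increasing leaving-group ability.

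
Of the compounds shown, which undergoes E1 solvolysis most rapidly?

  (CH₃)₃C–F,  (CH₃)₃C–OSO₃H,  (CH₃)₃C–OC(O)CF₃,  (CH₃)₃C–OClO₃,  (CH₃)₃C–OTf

Identical carbon frameworks mean the comparison reduces to leaving-group quality.
The more stable X⁻ (or X) is on its own — i.e. the weaker a base it is — the better a leaving group it makes.
(CH₃)₃C–OTf loses OTf⁻: pKₐ(CF₃SO₃H (triflic acid)) ≈ -14
(CH₃)₃C–OClO₃ loses ClO₄⁻: pKₐ(HClO₄) ≈ -10
(CH₃)₃C–OSO₃H loses HSO₄⁻: pKₐ(H₂SO₄) ≈ -3
(CH₃)₃C–OC(O)CF₃ loses CF₃COO⁻: pKₐ(CF₃COOH) ≈ 0.2
(CH₃)₃C–F loses F⁻: pKₐ(HF) ≈ 3.2

(CH₃)₃C–OTf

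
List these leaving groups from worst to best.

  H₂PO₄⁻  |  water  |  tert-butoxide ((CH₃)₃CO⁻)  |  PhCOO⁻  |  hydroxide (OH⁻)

The more stable X⁻ (or X) is on its own — i.e. the weaker a base it is — the better a leaving group it makes.
water: pKₐ(H₃O⁺) ≈ -1.7 — neutral; leaves from a protonated alcohol (R–OH₂⁺)
H₂PO₄⁻: pKₐ(H₃PO₄) ≈ 2.1 — moderate base; biological leaving group after further activation
PhCOO⁻: pKₐ(C₆H₅COOH) ≈ 4.2
hydroxide (OH⁻): pKₐ(H₂O) ≈ 15.7
tert-butoxide ((CH₃)₃CO⁻): pKₐ(t-BuOH) ≈ 18
Listed from poorest to best leaving group as asked.

tert-butoxide ((CH₃)₃CO⁻) < hydroxide (OH⁻) < PhCOO⁻ < H₂PO₄⁻ < water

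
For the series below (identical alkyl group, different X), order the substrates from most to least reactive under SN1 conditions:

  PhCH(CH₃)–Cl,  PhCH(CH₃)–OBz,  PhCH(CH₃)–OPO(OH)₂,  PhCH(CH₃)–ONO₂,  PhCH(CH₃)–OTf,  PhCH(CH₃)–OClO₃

Same R in every case — rank the leaving groups.
Leaving-group ability tracks the stability of the departed species; conjugate-acid pKₐ is the usual yardstick (lower pKₐ → better LG).
PhCH(CH₃)–OTf loses OTf⁻: pKₐ(CF₃SO₃H (triflic acid)) ≈ -14
PhCH(CH₃)–OClO₃ loses ClO₄⁻: pKₐ(HClO₄) ≈ -10
PhCH(CH₃)–Cl loses Cl⁻: pKₐ(HCl) ≈ -7
PhCH(CH₃)–ONO₂ loses NO₃⁻: pKₐ(HNO₃) ≈ -1.3
PhCH(CH₃)–OPO(OH)₂ loses H₂PO₄⁻: pKₐ(H₃PO₄) ≈ 2.1
PhCH(CH₃)–OBz loses PhCOO⁻: pKₐ(C₆H₅COOH) ≈ 4.2

PhCH(CH₃)–OTf > PhCH(CH₃)–OClO₃ > PhCH(CH₃)–Cl > PhCH(CH₃)–ONO₂ > PhCH(CH₃)–OPO(OH)₂ > PhCH(CH₃)–OBz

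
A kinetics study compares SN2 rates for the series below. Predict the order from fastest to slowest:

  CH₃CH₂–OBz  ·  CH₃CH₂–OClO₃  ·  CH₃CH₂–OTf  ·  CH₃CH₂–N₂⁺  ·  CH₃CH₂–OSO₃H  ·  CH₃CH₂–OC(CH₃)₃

CH₃CH₂–N₂⁺ > CH₃CH₂–OTf > CH₃CH₂–OClO₃ > CH₃CH₂–OSO₃H > CH₃CH₂–OBz > CH₃CH₂–OC(CH₃)₃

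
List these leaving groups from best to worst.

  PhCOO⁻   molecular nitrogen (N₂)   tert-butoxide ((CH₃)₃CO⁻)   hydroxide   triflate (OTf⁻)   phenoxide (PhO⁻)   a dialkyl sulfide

Rank by basicity of the departing species: weakest base leaves most easily.
molecular nitrogen (N₂): no meaningful conjugate acid; N₂ departs as an exceptionally stable neutral molecule
triflate (OTf⁻): pKₐ(CF₃SO₃H (triflic acid)) ≈ -14
a dialkyl sulfide: pKₐ(R'₂SH⁺) ≈ -7
PhCOO⁻: pKₐ(C₆H₅COOH) ≈ 4.2
phenoxide (PhO⁻): pKₐ(C₆H₅OH (phenol)) ≈ 10
hydroxide: pKₐ(H₂O) ≈ 15.7
tert-butoxide ((CH₃)₃CO⁻): pKₐ(t-BuOH) ≈ 18

molecular nitrogen (N₂) > triflate (OTf⁻) > a dialkyl sulfide > PhCOO⁻ > phenoxide (PhO⁻) > hydroxide > tert-butoxide ((CH₃)₃CO⁻)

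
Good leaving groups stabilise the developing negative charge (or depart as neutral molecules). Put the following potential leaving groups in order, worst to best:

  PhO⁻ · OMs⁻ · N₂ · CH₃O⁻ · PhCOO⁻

N₂: no meaningful conjugate acid; N₂ departs as an exceptionally stable neutral molecule
OMs⁻: pKₐ(CH₃SO₃H (MsOH)) ≈ -1.9 — resonance-delocalised alkanesulfonate
PhCOO⁻: pKₐ(C₆H₅COOH) ≈ 4.2 — aryl carboxylate
PhO⁻: pKₐ(C₆H₅OH (phenol)) ≈ 10
CH₃O⁻: pKₐ(CH₃OH) ≈ 15.5
Reversing gives the worst-to-best order requested.

CH₃O⁻ < PhO⁻ < PhCOO⁻ < OMs⁻ < N₂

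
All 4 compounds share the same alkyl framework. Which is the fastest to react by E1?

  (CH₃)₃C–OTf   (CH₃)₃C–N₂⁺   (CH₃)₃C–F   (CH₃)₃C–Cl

(CH₃)₃C–N₂⁺

Same R in every case — rank the leaving groups.
The more stable X⁻ (or X) is on its own — i.e. the weaker a base it is — the better a leaving group it makes.
(CH₃)₃C–N₂⁺ loses N₂: no meaningful conjugate acid; N₂ departs as an exceptionally stable neutral molecule
(CH₃)₃C–OTf loses OTf⁻: pKₐ(CF₃SO₃H (triflic acid)) ≈ -14
(CH₃)₃C–Cl loses Cl⁻: pKₐ(HCl) ≈ -7
(CH₃)₃C–F loses F⁻: pKₐ(HF) ≈ 3.2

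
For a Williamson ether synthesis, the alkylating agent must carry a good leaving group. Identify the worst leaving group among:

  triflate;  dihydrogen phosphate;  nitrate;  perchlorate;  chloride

dihydrogen phosphate

A good leaving group is a weak base: the lower the pKₐ of its conjugate acid, the more readily it departs.
triflate: pKₐ(CF₃SO₃H (triflic acid)) ≈ -14
perchlorate: pKₐ(HClO₄) ≈ -10
chloride: pKₐ(HCl) ≈ -7
nitrate: pKₐ(HNO₃) ≈ -1.3
dihydrogen phosphate: pKₐ(H₃PO₄) ≈ 2.1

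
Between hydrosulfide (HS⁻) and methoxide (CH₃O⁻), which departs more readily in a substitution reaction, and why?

hydrosulfide (HS⁻)

hydrosulfide (HS⁻) is the better leaving group.
pKₐ(H₂S) ≈ 7 versus pKₐ(CH₃OH) ≈ 15.5: hydrosulfide (HS⁻) is the much weaker base.
Larger and more polarisable than the oxygen analogue.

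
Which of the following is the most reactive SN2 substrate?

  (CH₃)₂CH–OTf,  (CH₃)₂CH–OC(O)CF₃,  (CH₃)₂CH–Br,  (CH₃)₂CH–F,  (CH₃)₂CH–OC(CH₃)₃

(CH₃)₂CH–OTf

The skeletons are identical, so relative rate is governed entirely by leaving-group ability.
Rank by basicity of the departing species: weakest base leaves most easily.
(CH₃)₂CH–OTf loses OTf⁻: pKₐ(CF₃SO₃H (triflic acid)) ≈ -14
(CH₃)₂CH–Br loses Br⁻: pKₐ(HBr) ≈ -9
(CH₃)₂CH–OC(O)CF₃ loses CF₃COO⁻: pKₐ(CF₃COOH) ≈ 0.2
(CH₃)₂CH–F loses F⁻: pKₐ(HF) ≈ 3.2
(CH₃)₂CH–OC(CH₃)₃ loses (CH₃)₃CO⁻: pKₐ(t-BuOH) ≈ 18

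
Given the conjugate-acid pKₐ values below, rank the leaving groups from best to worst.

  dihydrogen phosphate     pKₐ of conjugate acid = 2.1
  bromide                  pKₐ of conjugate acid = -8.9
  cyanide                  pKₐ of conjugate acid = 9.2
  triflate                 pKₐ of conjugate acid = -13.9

triflate > bromide > dihydrogen phosphate > cyanide

Lower conjugate-acid pKₐ ⇒ weaker base ⇒ better leaving group.
Sorting by the given values: triflate (-13.9), bromide (-8.9), dihydrogen phosphate (2.1), cyanide (9.2).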